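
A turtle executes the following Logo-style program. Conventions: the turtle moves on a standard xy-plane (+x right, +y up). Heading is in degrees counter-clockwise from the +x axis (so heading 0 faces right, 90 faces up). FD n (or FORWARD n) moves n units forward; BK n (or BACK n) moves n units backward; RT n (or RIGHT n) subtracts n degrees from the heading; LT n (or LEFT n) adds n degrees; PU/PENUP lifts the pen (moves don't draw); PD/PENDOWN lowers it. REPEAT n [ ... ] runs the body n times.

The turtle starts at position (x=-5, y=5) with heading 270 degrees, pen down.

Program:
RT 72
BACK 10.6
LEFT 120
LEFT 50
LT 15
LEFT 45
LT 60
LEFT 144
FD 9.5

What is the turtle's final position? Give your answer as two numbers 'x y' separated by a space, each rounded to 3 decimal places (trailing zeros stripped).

Answer: 5.413 -1.219

Derivation:
Executing turtle program step by step:
Start: pos=(-5,5), heading=270, pen down
RT 72: heading 270 -> 198
BK 10.6: (-5,5) -> (5.081,8.276) [heading=198, draw]
LT 120: heading 198 -> 318
LT 50: heading 318 -> 8
LT 15: heading 8 -> 23
LT 45: heading 23 -> 68
LT 60: heading 68 -> 128
LT 144: heading 128 -> 272
FD 9.5: (5.081,8.276) -> (5.413,-1.219) [heading=272, draw]
Final: pos=(5.413,-1.219), heading=272, 2 segment(s) drawn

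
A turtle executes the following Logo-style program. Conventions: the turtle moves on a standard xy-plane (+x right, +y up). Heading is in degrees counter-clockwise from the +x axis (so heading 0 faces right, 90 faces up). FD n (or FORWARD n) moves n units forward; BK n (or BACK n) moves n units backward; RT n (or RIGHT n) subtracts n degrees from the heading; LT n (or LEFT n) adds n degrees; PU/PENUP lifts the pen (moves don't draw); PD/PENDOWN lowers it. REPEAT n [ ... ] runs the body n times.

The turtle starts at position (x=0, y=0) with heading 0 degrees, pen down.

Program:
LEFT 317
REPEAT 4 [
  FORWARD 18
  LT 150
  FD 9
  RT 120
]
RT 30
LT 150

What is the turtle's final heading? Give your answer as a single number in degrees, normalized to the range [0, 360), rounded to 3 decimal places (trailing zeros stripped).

Executing turtle program step by step:
Start: pos=(0,0), heading=0, pen down
LT 317: heading 0 -> 317
REPEAT 4 [
  -- iteration 1/4 --
  FD 18: (0,0) -> (13.164,-12.276) [heading=317, draw]
  LT 150: heading 317 -> 107
  FD 9: (13.164,-12.276) -> (10.533,-3.669) [heading=107, draw]
  RT 120: heading 107 -> 347
  -- iteration 2/4 --
  FD 18: (10.533,-3.669) -> (28.072,-7.718) [heading=347, draw]
  LT 150: heading 347 -> 137
  FD 9: (28.072,-7.718) -> (21.489,-1.58) [heading=137, draw]
  RT 120: heading 137 -> 17
  -- iteration 3/4 --
  FD 18: (21.489,-1.58) -> (38.703,3.682) [heading=17, draw]
  LT 150: heading 17 -> 167
  FD 9: (38.703,3.682) -> (29.934,5.707) [heading=167, draw]
  RT 120: heading 167 -> 47
  -- iteration 4/4 --
  FD 18: (29.934,5.707) -> (42.21,18.871) [heading=47, draw]
  LT 150: heading 47 -> 197
  FD 9: (42.21,18.871) -> (33.603,16.24) [heading=197, draw]
  RT 120: heading 197 -> 77
]
RT 30: heading 77 -> 47
LT 150: heading 47 -> 197
Final: pos=(33.603,16.24), heading=197, 8 segment(s) drawn

Answer: 197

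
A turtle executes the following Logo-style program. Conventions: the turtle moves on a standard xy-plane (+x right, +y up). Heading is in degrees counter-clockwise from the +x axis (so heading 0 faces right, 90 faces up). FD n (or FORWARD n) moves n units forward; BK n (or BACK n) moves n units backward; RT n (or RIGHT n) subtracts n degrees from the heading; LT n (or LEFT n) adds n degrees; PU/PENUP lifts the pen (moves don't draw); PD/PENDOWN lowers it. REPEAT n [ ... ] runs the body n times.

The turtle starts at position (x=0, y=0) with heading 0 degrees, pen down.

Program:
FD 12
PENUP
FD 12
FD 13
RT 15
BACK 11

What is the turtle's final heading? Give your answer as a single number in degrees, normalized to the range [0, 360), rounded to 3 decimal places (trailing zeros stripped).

Executing turtle program step by step:
Start: pos=(0,0), heading=0, pen down
FD 12: (0,0) -> (12,0) [heading=0, draw]
PU: pen up
FD 12: (12,0) -> (24,0) [heading=0, move]
FD 13: (24,0) -> (37,0) [heading=0, move]
RT 15: heading 0 -> 345
BK 11: (37,0) -> (26.375,2.847) [heading=345, move]
Final: pos=(26.375,2.847), heading=345, 1 segment(s) drawn

Answer: 345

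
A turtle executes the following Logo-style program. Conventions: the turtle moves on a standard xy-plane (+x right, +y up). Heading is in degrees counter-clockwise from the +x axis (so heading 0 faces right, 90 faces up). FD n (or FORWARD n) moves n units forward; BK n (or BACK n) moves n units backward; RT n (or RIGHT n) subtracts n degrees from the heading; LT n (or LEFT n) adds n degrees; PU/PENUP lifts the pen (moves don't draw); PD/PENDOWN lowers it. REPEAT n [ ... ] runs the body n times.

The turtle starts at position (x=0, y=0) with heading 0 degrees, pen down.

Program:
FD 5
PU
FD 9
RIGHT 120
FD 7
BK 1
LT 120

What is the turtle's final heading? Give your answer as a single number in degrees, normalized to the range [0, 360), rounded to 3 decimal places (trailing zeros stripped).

Executing turtle program step by step:
Start: pos=(0,0), heading=0, pen down
FD 5: (0,0) -> (5,0) [heading=0, draw]
PU: pen up
FD 9: (5,0) -> (14,0) [heading=0, move]
RT 120: heading 0 -> 240
FD 7: (14,0) -> (10.5,-6.062) [heading=240, move]
BK 1: (10.5,-6.062) -> (11,-5.196) [heading=240, move]
LT 120: heading 240 -> 0
Final: pos=(11,-5.196), heading=0, 1 segment(s) drawn

Answer: 0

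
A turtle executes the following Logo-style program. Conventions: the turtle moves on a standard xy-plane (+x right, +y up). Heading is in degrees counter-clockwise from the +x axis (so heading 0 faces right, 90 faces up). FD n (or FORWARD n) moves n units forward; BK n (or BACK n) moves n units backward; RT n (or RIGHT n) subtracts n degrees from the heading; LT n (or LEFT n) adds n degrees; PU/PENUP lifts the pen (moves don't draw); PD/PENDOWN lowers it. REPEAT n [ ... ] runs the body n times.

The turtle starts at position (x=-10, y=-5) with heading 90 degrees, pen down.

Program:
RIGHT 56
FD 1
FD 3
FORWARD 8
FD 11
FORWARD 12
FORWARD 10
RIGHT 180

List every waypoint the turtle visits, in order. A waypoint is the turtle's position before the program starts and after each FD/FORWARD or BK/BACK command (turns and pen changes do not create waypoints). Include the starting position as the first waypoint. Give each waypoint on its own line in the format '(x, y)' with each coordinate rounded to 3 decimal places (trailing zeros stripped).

Answer: (-10, -5)
(-9.171, -4.441)
(-6.684, -2.763)
(-0.052, 1.71)
(9.068, 7.861)
(19.016, 14.572)
(27.307, 20.164)

Derivation:
Executing turtle program step by step:
Start: pos=(-10,-5), heading=90, pen down
RT 56: heading 90 -> 34
FD 1: (-10,-5) -> (-9.171,-4.441) [heading=34, draw]
FD 3: (-9.171,-4.441) -> (-6.684,-2.763) [heading=34, draw]
FD 8: (-6.684,-2.763) -> (-0.052,1.71) [heading=34, draw]
FD 11: (-0.052,1.71) -> (9.068,7.861) [heading=34, draw]
FD 12: (9.068,7.861) -> (19.016,14.572) [heading=34, draw]
FD 10: (19.016,14.572) -> (27.307,20.164) [heading=34, draw]
RT 180: heading 34 -> 214
Final: pos=(27.307,20.164), heading=214, 6 segment(s) drawn
Waypoints (7 total):
(-10, -5)
(-9.171, -4.441)
(-6.684, -2.763)
(-0.052, 1.71)
(9.068, 7.861)
(19.016, 14.572)
(27.307, 20.164)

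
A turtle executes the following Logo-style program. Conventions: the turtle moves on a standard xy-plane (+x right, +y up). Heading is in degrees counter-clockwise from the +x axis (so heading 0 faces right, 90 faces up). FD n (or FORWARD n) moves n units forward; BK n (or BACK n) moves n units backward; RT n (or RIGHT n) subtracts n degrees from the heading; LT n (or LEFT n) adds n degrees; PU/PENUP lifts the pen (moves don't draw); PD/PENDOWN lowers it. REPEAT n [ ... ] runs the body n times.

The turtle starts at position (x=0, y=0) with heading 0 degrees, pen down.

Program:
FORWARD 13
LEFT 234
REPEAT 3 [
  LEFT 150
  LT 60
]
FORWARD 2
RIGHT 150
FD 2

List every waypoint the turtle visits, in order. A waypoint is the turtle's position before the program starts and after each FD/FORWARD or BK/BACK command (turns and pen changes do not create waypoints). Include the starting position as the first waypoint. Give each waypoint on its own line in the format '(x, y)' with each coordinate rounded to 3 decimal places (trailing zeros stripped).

Executing turtle program step by step:
Start: pos=(0,0), heading=0, pen down
FD 13: (0,0) -> (13,0) [heading=0, draw]
LT 234: heading 0 -> 234
REPEAT 3 [
  -- iteration 1/3 --
  LT 150: heading 234 -> 24
  LT 60: heading 24 -> 84
  -- iteration 2/3 --
  LT 150: heading 84 -> 234
  LT 60: heading 234 -> 294
  -- iteration 3/3 --
  LT 150: heading 294 -> 84
  LT 60: heading 84 -> 144
]
FD 2: (13,0) -> (11.382,1.176) [heading=144, draw]
RT 150: heading 144 -> 354
FD 2: (11.382,1.176) -> (13.371,0.967) [heading=354, draw]
Final: pos=(13.371,0.967), heading=354, 3 segment(s) drawn
Waypoints (4 total):
(0, 0)
(13, 0)
(11.382, 1.176)
(13.371, 0.967)

Answer: (0, 0)
(13, 0)
(11.382, 1.176)
(13.371, 0.967)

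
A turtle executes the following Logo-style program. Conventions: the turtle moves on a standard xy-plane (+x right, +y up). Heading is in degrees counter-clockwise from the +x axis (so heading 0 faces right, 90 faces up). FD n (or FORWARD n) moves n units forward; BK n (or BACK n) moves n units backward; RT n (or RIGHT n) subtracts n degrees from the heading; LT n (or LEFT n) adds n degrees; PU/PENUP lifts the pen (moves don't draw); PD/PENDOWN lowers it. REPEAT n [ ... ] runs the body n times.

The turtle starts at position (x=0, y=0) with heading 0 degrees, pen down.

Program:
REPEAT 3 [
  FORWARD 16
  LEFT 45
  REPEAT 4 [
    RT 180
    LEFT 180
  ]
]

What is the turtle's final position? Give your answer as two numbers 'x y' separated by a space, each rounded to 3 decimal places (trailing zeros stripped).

Answer: 27.314 27.314

Derivation:
Executing turtle program step by step:
Start: pos=(0,0), heading=0, pen down
REPEAT 3 [
  -- iteration 1/3 --
  FD 16: (0,0) -> (16,0) [heading=0, draw]
  LT 45: heading 0 -> 45
  REPEAT 4 [
    -- iteration 1/4 --
    RT 180: heading 45 -> 225
    LT 180: heading 225 -> 45
    -- iteration 2/4 --
    RT 180: heading 45 -> 225
    LT 180: heading 225 -> 45
    -- iteration 3/4 --
    RT 180: heading 45 -> 225
    LT 180: heading 225 -> 45
    -- iteration 4/4 --
    RT 180: heading 45 -> 225
    LT 180: heading 225 -> 45
  ]
  -- iteration 2/3 --
  FD 16: (16,0) -> (27.314,11.314) [heading=45, draw]
  LT 45: heading 45 -> 90
  REPEAT 4 [
    -- iteration 1/4 --
    RT 180: heading 90 -> 270
    LT 180: heading 270 -> 90
    -- iteration 2/4 --
    RT 180: heading 90 -> 270
    LT 180: heading 270 -> 90
    -- iteration 3/4 --
    RT 180: heading 90 -> 270
    LT 180: heading 270 -> 90
    -- iteration 4/4 --
    RT 180: heading 90 -> 270
    LT 180: heading 270 -> 90
  ]
  -- iteration 3/3 --
  FD 16: (27.314,11.314) -> (27.314,27.314) [heading=90, draw]
  LT 45: heading 90 -> 135
  REPEAT 4 [
    -- iteration 1/4 --
    RT 180: heading 135 -> 315
    LT 180: heading 315 -> 135
    -- iteration 2/4 --
    RT 180: heading 135 -> 315
    LT 180: heading 315 -> 135
    -- iteration 3/4 --
    RT 180: heading 135 -> 315
    LT 180: heading 315 -> 135
    -- iteration 4/4 --
    RT 180: heading 135 -> 315
    LT 180: heading 315 -> 135
  ]
]
Final: pos=(27.314,27.314), heading=135, 3 segment(s) drawn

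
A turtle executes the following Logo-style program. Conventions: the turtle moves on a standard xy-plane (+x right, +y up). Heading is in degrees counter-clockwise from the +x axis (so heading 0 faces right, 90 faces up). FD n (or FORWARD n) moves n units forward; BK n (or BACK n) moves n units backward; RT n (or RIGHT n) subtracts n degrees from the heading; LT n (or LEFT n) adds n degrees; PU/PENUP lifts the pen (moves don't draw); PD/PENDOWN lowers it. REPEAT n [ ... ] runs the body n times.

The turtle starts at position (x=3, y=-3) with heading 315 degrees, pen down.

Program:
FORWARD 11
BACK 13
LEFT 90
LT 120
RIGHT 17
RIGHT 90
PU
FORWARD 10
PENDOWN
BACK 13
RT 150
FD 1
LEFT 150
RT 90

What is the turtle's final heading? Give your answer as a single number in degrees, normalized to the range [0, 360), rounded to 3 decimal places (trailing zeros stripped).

Executing turtle program step by step:
Start: pos=(3,-3), heading=315, pen down
FD 11: (3,-3) -> (10.778,-10.778) [heading=315, draw]
BK 13: (10.778,-10.778) -> (1.586,-1.586) [heading=315, draw]
LT 90: heading 315 -> 45
LT 120: heading 45 -> 165
RT 17: heading 165 -> 148
RT 90: heading 148 -> 58
PU: pen up
FD 10: (1.586,-1.586) -> (6.885,6.895) [heading=58, move]
PD: pen down
BK 13: (6.885,6.895) -> (-0.004,-4.13) [heading=58, draw]
RT 150: heading 58 -> 268
FD 1: (-0.004,-4.13) -> (-0.039,-5.129) [heading=268, draw]
LT 150: heading 268 -> 58
RT 90: heading 58 -> 328
Final: pos=(-0.039,-5.129), heading=328, 4 segment(s) drawn

Answer: 328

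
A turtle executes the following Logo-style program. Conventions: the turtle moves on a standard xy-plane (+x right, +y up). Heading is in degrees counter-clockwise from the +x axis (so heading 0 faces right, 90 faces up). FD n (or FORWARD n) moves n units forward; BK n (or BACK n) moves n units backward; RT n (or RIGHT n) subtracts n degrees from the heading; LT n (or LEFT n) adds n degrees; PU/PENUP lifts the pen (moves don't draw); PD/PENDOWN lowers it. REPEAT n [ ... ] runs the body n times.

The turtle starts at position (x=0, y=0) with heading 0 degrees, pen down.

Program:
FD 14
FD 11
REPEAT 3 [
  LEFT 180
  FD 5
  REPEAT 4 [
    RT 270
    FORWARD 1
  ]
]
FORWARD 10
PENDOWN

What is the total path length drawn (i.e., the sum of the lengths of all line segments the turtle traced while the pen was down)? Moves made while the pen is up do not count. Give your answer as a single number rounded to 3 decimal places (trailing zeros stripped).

Executing turtle program step by step:
Start: pos=(0,0), heading=0, pen down
FD 14: (0,0) -> (14,0) [heading=0, draw]
FD 11: (14,0) -> (25,0) [heading=0, draw]
REPEAT 3 [
  -- iteration 1/3 --
  LT 180: heading 0 -> 180
  FD 5: (25,0) -> (20,0) [heading=180, draw]
  REPEAT 4 [
    -- iteration 1/4 --
    RT 270: heading 180 -> 270
    FD 1: (20,0) -> (20,-1) [heading=270, draw]
    -- iteration 2/4 --
    RT 270: heading 270 -> 0
    FD 1: (20,-1) -> (21,-1) [heading=0, draw]
    -- iteration 3/4 --
    RT 270: heading 0 -> 90
    FD 1: (21,-1) -> (21,0) [heading=90, draw]
    -- iteration 4/4 --
    RT 270: heading 90 -> 180
    FD 1: (21,0) -> (20,0) [heading=180, draw]
  ]
  -- iteration 2/3 --
  LT 180: heading 180 -> 0
  FD 5: (20,0) -> (25,0) [heading=0, draw]
  REPEAT 4 [
    -- iteration 1/4 --
    RT 270: heading 0 -> 90
    FD 1: (25,0) -> (25,1) [heading=90, draw]
    -- iteration 2/4 --
    RT 270: heading 90 -> 180
    FD 1: (25,1) -> (24,1) [heading=180, draw]
    -- iteration 3/4 --
    RT 270: heading 180 -> 270
    FD 1: (24,1) -> (24,0) [heading=270, draw]
    -- iteration 4/4 --
    RT 270: heading 270 -> 0
    FD 1: (24,0) -> (25,0) [heading=0, draw]
  ]
  -- iteration 3/3 --
  LT 180: heading 0 -> 180
  FD 5: (25,0) -> (20,0) [heading=180, draw]
  REPEAT 4 [
    -- iteration 1/4 --
    RT 270: heading 180 -> 270
    FD 1: (20,0) -> (20,-1) [heading=270, draw]
    -- iteration 2/4 --
    RT 270: heading 270 -> 0
    FD 1: (20,-1) -> (21,-1) [heading=0, draw]
    -- iteration 3/4 --
    RT 270: heading 0 -> 90
    FD 1: (21,-1) -> (21,0) [heading=90, draw]
    -- iteration 4/4 --
    RT 270: heading 90 -> 180
    FD 1: (21,0) -> (20,0) [heading=180, draw]
  ]
]
FD 10: (20,0) -> (10,0) [heading=180, draw]
PD: pen down
Final: pos=(10,0), heading=180, 18 segment(s) drawn

Segment lengths:
  seg 1: (0,0) -> (14,0), length = 14
  seg 2: (14,0) -> (25,0), length = 11
  seg 3: (25,0) -> (20,0), length = 5
  seg 4: (20,0) -> (20,-1), length = 1
  seg 5: (20,-1) -> (21,-1), length = 1
  seg 6: (21,-1) -> (21,0), length = 1
  seg 7: (21,0) -> (20,0), length = 1
  seg 8: (20,0) -> (25,0), length = 5
  seg 9: (25,0) -> (25,1), length = 1
  seg 10: (25,1) -> (24,1), length = 1
  seg 11: (24,1) -> (24,0), length = 1
  seg 12: (24,0) -> (25,0), length = 1
  seg 13: (25,0) -> (20,0), length = 5
  seg 14: (20,0) -> (20,-1), length = 1
  seg 15: (20,-1) -> (21,-1), length = 1
  seg 16: (21,-1) -> (21,0), length = 1
  seg 17: (21,0) -> (20,0), length = 1
  seg 18: (20,0) -> (10,0), length = 10
Total = 62

Answer: 62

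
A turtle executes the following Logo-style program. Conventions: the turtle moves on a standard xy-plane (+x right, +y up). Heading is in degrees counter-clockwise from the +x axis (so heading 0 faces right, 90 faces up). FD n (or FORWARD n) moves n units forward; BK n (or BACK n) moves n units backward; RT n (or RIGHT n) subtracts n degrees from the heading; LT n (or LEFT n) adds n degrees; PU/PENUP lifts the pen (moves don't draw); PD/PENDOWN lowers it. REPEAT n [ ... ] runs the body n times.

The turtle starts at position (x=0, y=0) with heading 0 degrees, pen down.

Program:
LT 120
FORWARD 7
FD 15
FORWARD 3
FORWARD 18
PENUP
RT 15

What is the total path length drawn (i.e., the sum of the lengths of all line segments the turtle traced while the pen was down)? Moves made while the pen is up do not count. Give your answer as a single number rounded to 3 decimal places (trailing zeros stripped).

Answer: 43

Derivation:
Executing turtle program step by step:
Start: pos=(0,0), heading=0, pen down
LT 120: heading 0 -> 120
FD 7: (0,0) -> (-3.5,6.062) [heading=120, draw]
FD 15: (-3.5,6.062) -> (-11,19.053) [heading=120, draw]
FD 3: (-11,19.053) -> (-12.5,21.651) [heading=120, draw]
FD 18: (-12.5,21.651) -> (-21.5,37.239) [heading=120, draw]
PU: pen up
RT 15: heading 120 -> 105
Final: pos=(-21.5,37.239), heading=105, 4 segment(s) drawn

Segment lengths:
  seg 1: (0,0) -> (-3.5,6.062), length = 7
  seg 2: (-3.5,6.062) -> (-11,19.053), length = 15
  seg 3: (-11,19.053) -> (-12.5,21.651), length = 3
  seg 4: (-12.5,21.651) -> (-21.5,37.239), length = 18
Total = 43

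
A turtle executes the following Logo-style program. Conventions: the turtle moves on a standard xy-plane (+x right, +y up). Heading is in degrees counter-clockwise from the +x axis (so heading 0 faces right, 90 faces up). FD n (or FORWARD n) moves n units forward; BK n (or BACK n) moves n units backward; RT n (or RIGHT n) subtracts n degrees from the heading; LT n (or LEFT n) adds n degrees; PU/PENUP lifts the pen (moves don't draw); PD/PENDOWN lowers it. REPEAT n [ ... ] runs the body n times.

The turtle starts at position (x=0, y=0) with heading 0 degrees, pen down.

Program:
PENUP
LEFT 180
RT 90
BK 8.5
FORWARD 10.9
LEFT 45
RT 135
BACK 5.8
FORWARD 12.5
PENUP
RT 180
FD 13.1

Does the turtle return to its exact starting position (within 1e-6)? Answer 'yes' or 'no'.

Answer: no

Derivation:
Executing turtle program step by step:
Start: pos=(0,0), heading=0, pen down
PU: pen up
LT 180: heading 0 -> 180
RT 90: heading 180 -> 90
BK 8.5: (0,0) -> (0,-8.5) [heading=90, move]
FD 10.9: (0,-8.5) -> (0,2.4) [heading=90, move]
LT 45: heading 90 -> 135
RT 135: heading 135 -> 0
BK 5.8: (0,2.4) -> (-5.8,2.4) [heading=0, move]
FD 12.5: (-5.8,2.4) -> (6.7,2.4) [heading=0, move]
PU: pen up
RT 180: heading 0 -> 180
FD 13.1: (6.7,2.4) -> (-6.4,2.4) [heading=180, move]
Final: pos=(-6.4,2.4), heading=180, 0 segment(s) drawn

Start position: (0, 0)
Final position: (-6.4, 2.4)
Distance = 6.835; >= 1e-6 -> NOT closed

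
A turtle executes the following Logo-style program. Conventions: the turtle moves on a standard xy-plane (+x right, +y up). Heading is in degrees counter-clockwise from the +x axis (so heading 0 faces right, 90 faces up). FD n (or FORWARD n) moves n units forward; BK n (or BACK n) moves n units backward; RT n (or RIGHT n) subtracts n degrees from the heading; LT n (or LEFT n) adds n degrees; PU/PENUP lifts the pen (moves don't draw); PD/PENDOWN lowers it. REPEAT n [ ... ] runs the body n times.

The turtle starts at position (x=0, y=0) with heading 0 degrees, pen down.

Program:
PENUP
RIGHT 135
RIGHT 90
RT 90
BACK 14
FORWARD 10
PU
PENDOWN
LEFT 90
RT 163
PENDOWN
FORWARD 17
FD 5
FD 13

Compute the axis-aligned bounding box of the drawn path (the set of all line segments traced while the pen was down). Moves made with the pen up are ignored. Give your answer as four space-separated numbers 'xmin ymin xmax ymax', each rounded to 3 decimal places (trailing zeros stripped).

Answer: -2.828 -19.26 28.075 -2.828

Derivation:
Executing turtle program step by step:
Start: pos=(0,0), heading=0, pen down
PU: pen up
RT 135: heading 0 -> 225
RT 90: heading 225 -> 135
RT 90: heading 135 -> 45
BK 14: (0,0) -> (-9.899,-9.899) [heading=45, move]
FD 10: (-9.899,-9.899) -> (-2.828,-2.828) [heading=45, move]
PU: pen up
PD: pen down
LT 90: heading 45 -> 135
RT 163: heading 135 -> 332
PD: pen down
FD 17: (-2.828,-2.828) -> (12.182,-10.809) [heading=332, draw]
FD 5: (12.182,-10.809) -> (16.596,-13.157) [heading=332, draw]
FD 13: (16.596,-13.157) -> (28.075,-19.26) [heading=332, draw]
Final: pos=(28.075,-19.26), heading=332, 3 segment(s) drawn

Segment endpoints: x in {-2.828, 12.182, 16.596, 28.075}, y in {-19.26, -13.157, -10.809, -2.828}
xmin=-2.828, ymin=-19.26, xmax=28.075, ymax=-2.828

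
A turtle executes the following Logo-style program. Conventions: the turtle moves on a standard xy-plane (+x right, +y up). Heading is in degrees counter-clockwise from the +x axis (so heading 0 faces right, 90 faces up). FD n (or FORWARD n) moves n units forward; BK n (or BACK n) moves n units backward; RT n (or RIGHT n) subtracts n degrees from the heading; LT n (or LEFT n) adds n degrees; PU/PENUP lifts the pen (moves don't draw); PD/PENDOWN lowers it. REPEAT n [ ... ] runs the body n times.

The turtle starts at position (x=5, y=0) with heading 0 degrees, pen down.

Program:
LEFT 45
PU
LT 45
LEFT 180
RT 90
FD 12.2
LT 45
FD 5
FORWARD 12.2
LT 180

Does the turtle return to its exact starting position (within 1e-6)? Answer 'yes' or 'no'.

Answer: no

Derivation:
Executing turtle program step by step:
Start: pos=(5,0), heading=0, pen down
LT 45: heading 0 -> 45
PU: pen up
LT 45: heading 45 -> 90
LT 180: heading 90 -> 270
RT 90: heading 270 -> 180
FD 12.2: (5,0) -> (-7.2,0) [heading=180, move]
LT 45: heading 180 -> 225
FD 5: (-7.2,0) -> (-10.736,-3.536) [heading=225, move]
FD 12.2: (-10.736,-3.536) -> (-19.362,-12.162) [heading=225, move]
LT 180: heading 225 -> 45
Final: pos=(-19.362,-12.162), heading=45, 0 segment(s) drawn

Start position: (5, 0)
Final position: (-19.362, -12.162)
Distance = 27.229; >= 1e-6 -> NOT closed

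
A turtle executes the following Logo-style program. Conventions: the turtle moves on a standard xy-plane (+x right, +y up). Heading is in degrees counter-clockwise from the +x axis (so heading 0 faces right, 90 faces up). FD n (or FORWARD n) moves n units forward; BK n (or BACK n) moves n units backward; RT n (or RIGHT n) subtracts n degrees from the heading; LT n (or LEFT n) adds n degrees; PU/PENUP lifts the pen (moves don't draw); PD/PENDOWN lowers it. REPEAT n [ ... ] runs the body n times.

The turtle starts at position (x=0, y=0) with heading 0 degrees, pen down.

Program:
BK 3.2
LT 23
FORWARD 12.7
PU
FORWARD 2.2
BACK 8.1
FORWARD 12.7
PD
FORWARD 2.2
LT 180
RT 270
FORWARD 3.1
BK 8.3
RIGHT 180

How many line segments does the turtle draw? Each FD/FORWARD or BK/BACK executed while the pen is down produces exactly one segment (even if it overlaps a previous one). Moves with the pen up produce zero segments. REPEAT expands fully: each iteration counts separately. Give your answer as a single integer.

Answer: 5

Derivation:
Executing turtle program step by step:
Start: pos=(0,0), heading=0, pen down
BK 3.2: (0,0) -> (-3.2,0) [heading=0, draw]
LT 23: heading 0 -> 23
FD 12.7: (-3.2,0) -> (8.49,4.962) [heading=23, draw]
PU: pen up
FD 2.2: (8.49,4.962) -> (10.516,5.822) [heading=23, move]
BK 8.1: (10.516,5.822) -> (3.059,2.657) [heading=23, move]
FD 12.7: (3.059,2.657) -> (14.75,7.619) [heading=23, move]
PD: pen down
FD 2.2: (14.75,7.619) -> (16.775,8.479) [heading=23, draw]
LT 180: heading 23 -> 203
RT 270: heading 203 -> 293
FD 3.1: (16.775,8.479) -> (17.986,5.625) [heading=293, draw]
BK 8.3: (17.986,5.625) -> (14.743,13.265) [heading=293, draw]
RT 180: heading 293 -> 113
Final: pos=(14.743,13.265), heading=113, 5 segment(s) drawn
Segments drawn: 5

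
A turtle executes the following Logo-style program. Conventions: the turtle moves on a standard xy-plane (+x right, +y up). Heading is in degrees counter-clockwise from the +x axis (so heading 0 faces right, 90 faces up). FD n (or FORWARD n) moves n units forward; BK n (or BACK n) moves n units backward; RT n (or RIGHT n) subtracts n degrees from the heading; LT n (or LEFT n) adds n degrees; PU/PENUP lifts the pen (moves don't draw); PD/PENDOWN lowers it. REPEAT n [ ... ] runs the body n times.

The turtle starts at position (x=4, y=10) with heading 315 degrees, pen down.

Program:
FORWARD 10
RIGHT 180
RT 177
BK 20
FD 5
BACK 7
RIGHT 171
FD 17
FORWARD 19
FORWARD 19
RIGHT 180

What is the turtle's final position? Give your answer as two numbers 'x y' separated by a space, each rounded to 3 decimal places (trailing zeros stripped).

Executing turtle program step by step:
Start: pos=(4,10), heading=315, pen down
FD 10: (4,10) -> (11.071,2.929) [heading=315, draw]
RT 180: heading 315 -> 135
RT 177: heading 135 -> 318
BK 20: (11.071,2.929) -> (-3.792,16.312) [heading=318, draw]
FD 5: (-3.792,16.312) -> (-0.076,12.966) [heading=318, draw]
BK 7: (-0.076,12.966) -> (-5.278,17.65) [heading=318, draw]
RT 171: heading 318 -> 147
FD 17: (-5.278,17.65) -> (-19.536,26.909) [heading=147, draw]
FD 19: (-19.536,26.909) -> (-35.47,37.257) [heading=147, draw]
FD 19: (-35.47,37.257) -> (-51.405,47.605) [heading=147, draw]
RT 180: heading 147 -> 327
Final: pos=(-51.405,47.605), heading=327, 7 segment(s) drawn

Answer: -51.405 47.605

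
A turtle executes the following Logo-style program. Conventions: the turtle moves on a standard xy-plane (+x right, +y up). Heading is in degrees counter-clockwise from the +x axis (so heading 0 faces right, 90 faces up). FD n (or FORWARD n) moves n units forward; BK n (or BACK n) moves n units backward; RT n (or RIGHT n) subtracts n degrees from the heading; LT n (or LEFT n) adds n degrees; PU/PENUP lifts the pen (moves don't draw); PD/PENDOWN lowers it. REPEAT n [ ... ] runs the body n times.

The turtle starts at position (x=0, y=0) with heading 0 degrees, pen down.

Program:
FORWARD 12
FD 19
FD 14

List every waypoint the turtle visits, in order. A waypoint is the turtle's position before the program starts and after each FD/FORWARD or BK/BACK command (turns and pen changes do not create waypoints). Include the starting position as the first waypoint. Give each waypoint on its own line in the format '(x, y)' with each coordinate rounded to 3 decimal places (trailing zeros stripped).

Executing turtle program step by step:
Start: pos=(0,0), heading=0, pen down
FD 12: (0,0) -> (12,0) [heading=0, draw]
FD 19: (12,0) -> (31,0) [heading=0, draw]
FD 14: (31,0) -> (45,0) [heading=0, draw]
Final: pos=(45,0), heading=0, 3 segment(s) drawn
Waypoints (4 total):
(0, 0)
(12, 0)
(31, 0)
(45, 0)

Answer: (0, 0)
(12, 0)
(31, 0)
(45, 0)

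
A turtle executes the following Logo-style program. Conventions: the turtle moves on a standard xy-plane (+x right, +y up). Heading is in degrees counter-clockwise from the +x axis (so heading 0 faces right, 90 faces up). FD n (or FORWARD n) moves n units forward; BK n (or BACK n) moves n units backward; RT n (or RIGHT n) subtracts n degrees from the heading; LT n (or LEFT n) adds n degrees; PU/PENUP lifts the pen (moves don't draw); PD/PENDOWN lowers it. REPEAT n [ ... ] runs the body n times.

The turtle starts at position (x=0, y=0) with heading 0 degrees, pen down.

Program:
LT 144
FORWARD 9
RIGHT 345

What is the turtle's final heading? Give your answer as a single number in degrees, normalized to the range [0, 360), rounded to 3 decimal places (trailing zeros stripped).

Executing turtle program step by step:
Start: pos=(0,0), heading=0, pen down
LT 144: heading 0 -> 144
FD 9: (0,0) -> (-7.281,5.29) [heading=144, draw]
RT 345: heading 144 -> 159
Final: pos=(-7.281,5.29), heading=159, 1 segment(s) drawn

Answer: 159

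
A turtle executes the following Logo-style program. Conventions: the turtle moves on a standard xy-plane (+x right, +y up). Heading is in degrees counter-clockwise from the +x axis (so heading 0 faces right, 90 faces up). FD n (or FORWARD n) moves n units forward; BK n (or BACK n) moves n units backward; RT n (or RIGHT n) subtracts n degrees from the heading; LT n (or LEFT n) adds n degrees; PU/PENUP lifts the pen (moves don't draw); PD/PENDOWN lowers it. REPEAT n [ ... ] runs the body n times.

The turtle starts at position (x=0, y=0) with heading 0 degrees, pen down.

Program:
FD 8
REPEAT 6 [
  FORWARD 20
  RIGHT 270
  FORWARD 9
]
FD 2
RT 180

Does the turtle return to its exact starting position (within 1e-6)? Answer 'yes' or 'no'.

Answer: no

Derivation:
Executing turtle program step by step:
Start: pos=(0,0), heading=0, pen down
FD 8: (0,0) -> (8,0) [heading=0, draw]
REPEAT 6 [
  -- iteration 1/6 --
  FD 20: (8,0) -> (28,0) [heading=0, draw]
  RT 270: heading 0 -> 90
  FD 9: (28,0) -> (28,9) [heading=90, draw]
  -- iteration 2/6 --
  FD 20: (28,9) -> (28,29) [heading=90, draw]
  RT 270: heading 90 -> 180
  FD 9: (28,29) -> (19,29) [heading=180, draw]
  -- iteration 3/6 --
  FD 20: (19,29) -> (-1,29) [heading=180, draw]
  RT 270: heading 180 -> 270
  FD 9: (-1,29) -> (-1,20) [heading=270, draw]
  -- iteration 4/6 --
  FD 20: (-1,20) -> (-1,0) [heading=270, draw]
  RT 270: heading 270 -> 0
  FD 9: (-1,0) -> (8,0) [heading=0, draw]
  -- iteration 5/6 --
  FD 20: (8,0) -> (28,0) [heading=0, draw]
  RT 270: heading 0 -> 90
  FD 9: (28,0) -> (28,9) [heading=90, draw]
  -- iteration 6/6 --
  FD 20: (28,9) -> (28,29) [heading=90, draw]
  RT 270: heading 90 -> 180
  FD 9: (28,29) -> (19,29) [heading=180, draw]
]
FD 2: (19,29) -> (17,29) [heading=180, draw]
RT 180: heading 180 -> 0
Final: pos=(17,29), heading=0, 14 segment(s) drawn

Start position: (0, 0)
Final position: (17, 29)
Distance = 33.615; >= 1e-6 -> NOT closed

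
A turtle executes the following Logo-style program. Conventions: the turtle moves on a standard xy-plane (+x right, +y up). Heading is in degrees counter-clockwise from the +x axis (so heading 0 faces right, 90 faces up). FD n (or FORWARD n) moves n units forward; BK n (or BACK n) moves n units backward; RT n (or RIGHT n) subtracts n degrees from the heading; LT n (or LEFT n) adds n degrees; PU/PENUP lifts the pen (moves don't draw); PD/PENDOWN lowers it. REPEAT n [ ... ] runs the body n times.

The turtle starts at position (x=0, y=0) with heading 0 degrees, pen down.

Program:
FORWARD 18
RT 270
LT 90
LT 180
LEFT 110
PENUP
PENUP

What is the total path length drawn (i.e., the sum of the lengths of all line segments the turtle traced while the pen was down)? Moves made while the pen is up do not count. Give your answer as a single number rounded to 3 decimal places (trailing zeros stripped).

Executing turtle program step by step:
Start: pos=(0,0), heading=0, pen down
FD 18: (0,0) -> (18,0) [heading=0, draw]
RT 270: heading 0 -> 90
LT 90: heading 90 -> 180
LT 180: heading 180 -> 0
LT 110: heading 0 -> 110
PU: pen up
PU: pen up
Final: pos=(18,0), heading=110, 1 segment(s) drawn

Segment lengths:
  seg 1: (0,0) -> (18,0), length = 18
Total = 18

Answer: 18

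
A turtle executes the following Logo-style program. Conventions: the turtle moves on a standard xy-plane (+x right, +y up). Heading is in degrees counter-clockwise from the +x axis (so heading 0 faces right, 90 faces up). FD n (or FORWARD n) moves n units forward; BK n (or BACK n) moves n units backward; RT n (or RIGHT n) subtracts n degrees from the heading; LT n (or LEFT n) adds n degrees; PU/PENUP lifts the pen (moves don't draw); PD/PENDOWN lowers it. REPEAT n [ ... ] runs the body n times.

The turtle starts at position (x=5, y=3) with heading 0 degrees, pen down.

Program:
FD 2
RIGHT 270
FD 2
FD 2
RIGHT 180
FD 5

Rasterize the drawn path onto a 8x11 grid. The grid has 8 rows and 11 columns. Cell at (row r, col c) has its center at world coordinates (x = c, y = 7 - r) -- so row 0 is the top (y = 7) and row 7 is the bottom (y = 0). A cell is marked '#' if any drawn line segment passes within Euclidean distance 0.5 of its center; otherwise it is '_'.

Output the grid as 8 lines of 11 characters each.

Answer: _______#___
_______#___
_______#___
_______#___
_____###___
_______#___
___________
___________

Derivation:
Segment 0: (5,3) -> (7,3)
Segment 1: (7,3) -> (7,5)
Segment 2: (7,5) -> (7,7)
Segment 3: (7,7) -> (7,2)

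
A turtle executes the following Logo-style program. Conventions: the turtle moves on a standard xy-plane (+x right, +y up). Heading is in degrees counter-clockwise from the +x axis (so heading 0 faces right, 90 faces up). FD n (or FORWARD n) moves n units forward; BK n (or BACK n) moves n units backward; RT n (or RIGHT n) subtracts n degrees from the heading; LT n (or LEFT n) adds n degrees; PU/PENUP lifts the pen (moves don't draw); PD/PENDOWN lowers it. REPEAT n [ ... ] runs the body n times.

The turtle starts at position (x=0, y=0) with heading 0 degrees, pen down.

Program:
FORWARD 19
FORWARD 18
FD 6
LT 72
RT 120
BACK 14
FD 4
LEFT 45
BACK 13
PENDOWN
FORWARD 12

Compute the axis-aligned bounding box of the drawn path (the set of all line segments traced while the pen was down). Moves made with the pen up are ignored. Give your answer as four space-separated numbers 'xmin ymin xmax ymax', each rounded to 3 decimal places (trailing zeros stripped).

Executing turtle program step by step:
Start: pos=(0,0), heading=0, pen down
FD 19: (0,0) -> (19,0) [heading=0, draw]
FD 18: (19,0) -> (37,0) [heading=0, draw]
FD 6: (37,0) -> (43,0) [heading=0, draw]
LT 72: heading 0 -> 72
RT 120: heading 72 -> 312
BK 14: (43,0) -> (33.632,10.404) [heading=312, draw]
FD 4: (33.632,10.404) -> (36.309,7.431) [heading=312, draw]
LT 45: heading 312 -> 357
BK 13: (36.309,7.431) -> (23.327,8.112) [heading=357, draw]
PD: pen down
FD 12: (23.327,8.112) -> (35.31,7.484) [heading=357, draw]
Final: pos=(35.31,7.484), heading=357, 7 segment(s) drawn

Segment endpoints: x in {0, 19, 23.327, 33.632, 35.31, 36.309, 37, 43}, y in {0, 7.431, 7.484, 8.112, 10.404}
xmin=0, ymin=0, xmax=43, ymax=10.404

Answer: 0 0 43 10.404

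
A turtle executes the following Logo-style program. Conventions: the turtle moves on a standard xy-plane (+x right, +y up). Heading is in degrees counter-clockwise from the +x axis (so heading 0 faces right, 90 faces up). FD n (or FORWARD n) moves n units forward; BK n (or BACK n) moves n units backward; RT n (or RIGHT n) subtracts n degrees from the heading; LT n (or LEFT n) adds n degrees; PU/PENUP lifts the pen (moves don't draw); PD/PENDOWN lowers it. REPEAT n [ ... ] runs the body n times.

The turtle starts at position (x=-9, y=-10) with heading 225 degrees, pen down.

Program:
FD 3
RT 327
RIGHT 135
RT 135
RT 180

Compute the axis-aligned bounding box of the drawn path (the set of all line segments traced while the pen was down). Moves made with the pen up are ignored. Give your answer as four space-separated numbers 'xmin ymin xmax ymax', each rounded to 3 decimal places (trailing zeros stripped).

Answer: -11.121 -12.121 -9 -10

Derivation:
Executing turtle program step by step:
Start: pos=(-9,-10), heading=225, pen down
FD 3: (-9,-10) -> (-11.121,-12.121) [heading=225, draw]
RT 327: heading 225 -> 258
RT 135: heading 258 -> 123
RT 135: heading 123 -> 348
RT 180: heading 348 -> 168
Final: pos=(-11.121,-12.121), heading=168, 1 segment(s) drawn

Segment endpoints: x in {-11.121, -9}, y in {-12.121, -10}
xmin=-11.121, ymin=-12.121, xmax=-9, ymax=-10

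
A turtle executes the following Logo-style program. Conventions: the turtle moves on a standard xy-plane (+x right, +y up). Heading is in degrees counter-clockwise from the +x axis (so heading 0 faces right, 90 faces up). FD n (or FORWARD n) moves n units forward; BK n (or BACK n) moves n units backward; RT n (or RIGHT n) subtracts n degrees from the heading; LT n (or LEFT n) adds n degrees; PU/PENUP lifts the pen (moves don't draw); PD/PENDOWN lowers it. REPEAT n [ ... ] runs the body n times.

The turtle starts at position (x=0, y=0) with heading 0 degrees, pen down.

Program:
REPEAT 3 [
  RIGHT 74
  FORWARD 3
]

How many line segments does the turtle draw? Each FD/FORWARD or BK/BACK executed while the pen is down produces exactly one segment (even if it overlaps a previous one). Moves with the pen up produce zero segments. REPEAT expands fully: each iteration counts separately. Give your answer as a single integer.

Answer: 3

Derivation:
Executing turtle program step by step:
Start: pos=(0,0), heading=0, pen down
REPEAT 3 [
  -- iteration 1/3 --
  RT 74: heading 0 -> 286
  FD 3: (0,0) -> (0.827,-2.884) [heading=286, draw]
  -- iteration 2/3 --
  RT 74: heading 286 -> 212
  FD 3: (0.827,-2.884) -> (-1.717,-4.474) [heading=212, draw]
  -- iteration 3/3 --
  RT 74: heading 212 -> 138
  FD 3: (-1.717,-4.474) -> (-3.947,-2.466) [heading=138, draw]
]
Final: pos=(-3.947,-2.466), heading=138, 3 segment(s) drawn
Segments drawn: 3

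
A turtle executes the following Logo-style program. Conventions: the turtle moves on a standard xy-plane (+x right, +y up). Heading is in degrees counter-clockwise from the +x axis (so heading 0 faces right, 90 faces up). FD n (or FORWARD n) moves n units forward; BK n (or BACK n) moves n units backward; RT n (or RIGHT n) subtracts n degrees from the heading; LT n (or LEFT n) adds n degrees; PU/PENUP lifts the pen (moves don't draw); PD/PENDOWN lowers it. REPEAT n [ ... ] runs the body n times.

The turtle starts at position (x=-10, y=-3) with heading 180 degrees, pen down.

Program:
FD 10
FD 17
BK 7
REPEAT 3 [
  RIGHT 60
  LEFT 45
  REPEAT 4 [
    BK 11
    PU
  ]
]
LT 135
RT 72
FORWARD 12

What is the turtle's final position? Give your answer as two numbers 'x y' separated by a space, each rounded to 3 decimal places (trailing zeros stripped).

Executing turtle program step by step:
Start: pos=(-10,-3), heading=180, pen down
FD 10: (-10,-3) -> (-20,-3) [heading=180, draw]
FD 17: (-20,-3) -> (-37,-3) [heading=180, draw]
BK 7: (-37,-3) -> (-30,-3) [heading=180, draw]
REPEAT 3 [
  -- iteration 1/3 --
  RT 60: heading 180 -> 120
  LT 45: heading 120 -> 165
  REPEAT 4 [
    -- iteration 1/4 --
    BK 11: (-30,-3) -> (-19.375,-5.847) [heading=165, draw]
    PU: pen up
    -- iteration 2/4 --
    BK 11: (-19.375,-5.847) -> (-8.75,-8.694) [heading=165, move]
    PU: pen up
    -- iteration 3/4 --
    BK 11: (-8.75,-8.694) -> (1.876,-11.541) [heading=165, move]
    PU: pen up
    -- iteration 4/4 --
    BK 11: (1.876,-11.541) -> (12.501,-14.388) [heading=165, move]
    PU: pen up
  ]
  -- iteration 2/3 --
  RT 60: heading 165 -> 105
  LT 45: heading 105 -> 150
  REPEAT 4 [
    -- iteration 1/4 --
    BK 11: (12.501,-14.388) -> (22.027,-19.888) [heading=150, move]
    PU: pen up
    -- iteration 2/4 --
    BK 11: (22.027,-19.888) -> (31.553,-25.388) [heading=150, move]
    PU: pen up
    -- iteration 3/4 --
    BK 11: (31.553,-25.388) -> (41.08,-30.888) [heading=150, move]
    PU: pen up
    -- iteration 4/4 --
    BK 11: (41.08,-30.888) -> (50.606,-36.388) [heading=150, move]
    PU: pen up
  ]
  -- iteration 3/3 --
  RT 60: heading 150 -> 90
  LT 45: heading 90 -> 135
  REPEAT 4 [
    -- iteration 1/4 --
    BK 11: (50.606,-36.388) -> (58.384,-44.166) [heading=135, move]
    PU: pen up
    -- iteration 2/4 --
    BK 11: (58.384,-44.166) -> (66.162,-51.944) [heading=135, move]
    PU: pen up
    -- iteration 3/4 --
    BK 11: (66.162,-51.944) -> (73.94,-59.723) [heading=135, move]
    PU: pen up
    -- iteration 4/4 --
    BK 11: (73.94,-59.723) -> (81.719,-67.501) [heading=135, move]
    PU: pen up
  ]
]
LT 135: heading 135 -> 270
RT 72: heading 270 -> 198
FD 12: (81.719,-67.501) -> (70.306,-71.209) [heading=198, move]
Final: pos=(70.306,-71.209), heading=198, 4 segment(s) drawn

Answer: 70.306 -71.209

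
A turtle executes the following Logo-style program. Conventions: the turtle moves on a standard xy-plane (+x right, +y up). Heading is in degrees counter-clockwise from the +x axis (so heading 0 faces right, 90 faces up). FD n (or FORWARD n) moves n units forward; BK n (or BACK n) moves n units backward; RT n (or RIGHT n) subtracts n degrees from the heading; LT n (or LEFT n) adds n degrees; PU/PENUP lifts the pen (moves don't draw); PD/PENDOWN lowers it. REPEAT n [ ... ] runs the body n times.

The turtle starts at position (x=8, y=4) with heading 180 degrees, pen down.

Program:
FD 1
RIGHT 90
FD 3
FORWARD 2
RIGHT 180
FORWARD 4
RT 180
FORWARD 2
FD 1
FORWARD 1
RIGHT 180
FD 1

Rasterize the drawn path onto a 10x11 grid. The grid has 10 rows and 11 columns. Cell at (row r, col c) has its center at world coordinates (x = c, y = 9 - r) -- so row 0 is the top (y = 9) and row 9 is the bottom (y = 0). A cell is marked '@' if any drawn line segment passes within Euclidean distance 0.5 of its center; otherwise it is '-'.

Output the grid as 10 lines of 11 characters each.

Segment 0: (8,4) -> (7,4)
Segment 1: (7,4) -> (7,7)
Segment 2: (7,7) -> (7,9)
Segment 3: (7,9) -> (7,5)
Segment 4: (7,5) -> (7,7)
Segment 5: (7,7) -> (7,8)
Segment 6: (7,8) -> (7,9)
Segment 7: (7,9) -> (7,8)

Answer: -------@---
-------@---
-------@---
-------@---
-------@---
-------@@--
-----------
-----------
-----------
-----------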